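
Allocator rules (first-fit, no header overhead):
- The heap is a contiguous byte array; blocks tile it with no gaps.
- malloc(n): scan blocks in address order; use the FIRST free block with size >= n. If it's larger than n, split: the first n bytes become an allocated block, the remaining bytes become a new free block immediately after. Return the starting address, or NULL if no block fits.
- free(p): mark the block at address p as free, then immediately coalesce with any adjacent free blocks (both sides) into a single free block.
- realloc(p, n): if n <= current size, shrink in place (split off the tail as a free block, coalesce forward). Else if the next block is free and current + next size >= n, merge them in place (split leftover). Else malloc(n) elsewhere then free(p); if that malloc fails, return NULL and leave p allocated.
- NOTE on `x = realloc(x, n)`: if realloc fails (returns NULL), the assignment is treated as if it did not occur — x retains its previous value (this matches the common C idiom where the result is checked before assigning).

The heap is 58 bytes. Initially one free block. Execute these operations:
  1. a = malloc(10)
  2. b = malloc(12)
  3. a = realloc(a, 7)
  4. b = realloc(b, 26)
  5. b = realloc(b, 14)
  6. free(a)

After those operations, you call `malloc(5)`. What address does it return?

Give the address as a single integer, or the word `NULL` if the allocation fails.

Answer: 0

Derivation:
Op 1: a = malloc(10) -> a = 0; heap: [0-9 ALLOC][10-57 FREE]
Op 2: b = malloc(12) -> b = 10; heap: [0-9 ALLOC][10-21 ALLOC][22-57 FREE]
Op 3: a = realloc(a, 7) -> a = 0; heap: [0-6 ALLOC][7-9 FREE][10-21 ALLOC][22-57 FREE]
Op 4: b = realloc(b, 26) -> b = 10; heap: [0-6 ALLOC][7-9 FREE][10-35 ALLOC][36-57 FREE]
Op 5: b = realloc(b, 14) -> b = 10; heap: [0-6 ALLOC][7-9 FREE][10-23 ALLOC][24-57 FREE]
Op 6: free(a) -> (freed a); heap: [0-9 FREE][10-23 ALLOC][24-57 FREE]
malloc(5): first-fit scan over [0-9 FREE][10-23 ALLOC][24-57 FREE] -> 0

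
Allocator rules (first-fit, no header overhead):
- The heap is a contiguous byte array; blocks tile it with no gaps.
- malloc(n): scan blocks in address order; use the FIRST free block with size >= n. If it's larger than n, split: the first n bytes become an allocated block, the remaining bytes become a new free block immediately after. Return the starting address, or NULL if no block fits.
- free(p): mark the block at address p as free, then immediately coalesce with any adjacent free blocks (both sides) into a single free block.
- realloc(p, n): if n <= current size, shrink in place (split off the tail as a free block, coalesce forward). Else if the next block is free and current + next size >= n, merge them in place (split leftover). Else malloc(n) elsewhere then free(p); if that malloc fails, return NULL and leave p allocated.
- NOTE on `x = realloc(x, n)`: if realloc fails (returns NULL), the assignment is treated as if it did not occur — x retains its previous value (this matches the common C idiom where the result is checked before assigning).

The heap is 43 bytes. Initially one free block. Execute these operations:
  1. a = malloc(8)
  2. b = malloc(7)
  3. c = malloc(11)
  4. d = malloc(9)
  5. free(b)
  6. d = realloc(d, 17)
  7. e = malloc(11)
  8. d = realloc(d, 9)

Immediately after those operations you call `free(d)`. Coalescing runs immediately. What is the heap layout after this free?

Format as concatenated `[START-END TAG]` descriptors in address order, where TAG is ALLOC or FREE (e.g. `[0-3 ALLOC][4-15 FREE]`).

Op 1: a = malloc(8) -> a = 0; heap: [0-7 ALLOC][8-42 FREE]
Op 2: b = malloc(7) -> b = 8; heap: [0-7 ALLOC][8-14 ALLOC][15-42 FREE]
Op 3: c = malloc(11) -> c = 15; heap: [0-7 ALLOC][8-14 ALLOC][15-25 ALLOC][26-42 FREE]
Op 4: d = malloc(9) -> d = 26; heap: [0-7 ALLOC][8-14 ALLOC][15-25 ALLOC][26-34 ALLOC][35-42 FREE]
Op 5: free(b) -> (freed b); heap: [0-7 ALLOC][8-14 FREE][15-25 ALLOC][26-34 ALLOC][35-42 FREE]
Op 6: d = realloc(d, 17) -> d = 26; heap: [0-7 ALLOC][8-14 FREE][15-25 ALLOC][26-42 ALLOC]
Op 7: e = malloc(11) -> e = NULL; heap: [0-7 ALLOC][8-14 FREE][15-25 ALLOC][26-42 ALLOC]
Op 8: d = realloc(d, 9) -> d = 26; heap: [0-7 ALLOC][8-14 FREE][15-25 ALLOC][26-34 ALLOC][35-42 FREE]
free(d): d = 26 -> block [26-34 ALLOC]; mark free, coalesce with adjacent free neighbors -> [0-7 ALLOC][8-14 FREE][15-25 ALLOC][26-42 FREE]

Answer: [0-7 ALLOC][8-14 FREE][15-25 ALLOC][26-42 FREE]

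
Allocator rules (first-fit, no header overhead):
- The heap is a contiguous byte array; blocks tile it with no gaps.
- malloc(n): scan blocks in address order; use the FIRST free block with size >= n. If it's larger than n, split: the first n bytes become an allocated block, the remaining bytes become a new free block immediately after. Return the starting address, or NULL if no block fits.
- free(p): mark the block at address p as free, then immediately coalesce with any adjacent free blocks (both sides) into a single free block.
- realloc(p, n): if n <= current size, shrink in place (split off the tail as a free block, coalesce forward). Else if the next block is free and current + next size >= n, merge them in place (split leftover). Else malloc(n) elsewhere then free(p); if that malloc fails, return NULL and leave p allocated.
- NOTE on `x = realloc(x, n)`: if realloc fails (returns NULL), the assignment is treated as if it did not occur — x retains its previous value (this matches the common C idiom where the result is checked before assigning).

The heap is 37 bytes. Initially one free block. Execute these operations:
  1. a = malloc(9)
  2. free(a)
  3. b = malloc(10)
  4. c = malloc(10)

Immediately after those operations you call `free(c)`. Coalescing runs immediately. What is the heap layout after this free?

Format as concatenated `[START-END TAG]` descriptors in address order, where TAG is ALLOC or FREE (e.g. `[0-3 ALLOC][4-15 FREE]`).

Answer: [0-9 ALLOC][10-36 FREE]

Derivation:
Op 1: a = malloc(9) -> a = 0; heap: [0-8 ALLOC][9-36 FREE]
Op 2: free(a) -> (freed a); heap: [0-36 FREE]
Op 3: b = malloc(10) -> b = 0; heap: [0-9 ALLOC][10-36 FREE]
Op 4: c = malloc(10) -> c = 10; heap: [0-9 ALLOC][10-19 ALLOC][20-36 FREE]
free(c): c = 10 -> block [10-19 ALLOC]; mark free, coalesce with adjacent free neighbors -> [0-9 ALLOC][10-36 FREE]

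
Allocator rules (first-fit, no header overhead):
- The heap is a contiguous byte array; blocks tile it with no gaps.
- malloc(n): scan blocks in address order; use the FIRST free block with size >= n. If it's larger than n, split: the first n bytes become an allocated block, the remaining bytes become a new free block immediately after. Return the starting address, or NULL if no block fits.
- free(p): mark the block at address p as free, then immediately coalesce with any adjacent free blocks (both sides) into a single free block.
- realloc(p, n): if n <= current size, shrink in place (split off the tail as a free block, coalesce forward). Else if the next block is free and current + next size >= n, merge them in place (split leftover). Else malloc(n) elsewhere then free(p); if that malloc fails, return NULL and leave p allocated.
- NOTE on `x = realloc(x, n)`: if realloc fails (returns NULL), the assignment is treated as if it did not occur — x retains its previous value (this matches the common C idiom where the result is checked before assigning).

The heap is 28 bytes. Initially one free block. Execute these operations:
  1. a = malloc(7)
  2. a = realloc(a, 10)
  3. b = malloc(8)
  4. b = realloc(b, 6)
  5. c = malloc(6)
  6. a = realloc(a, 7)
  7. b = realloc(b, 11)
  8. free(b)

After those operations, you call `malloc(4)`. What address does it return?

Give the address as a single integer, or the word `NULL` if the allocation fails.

Op 1: a = malloc(7) -> a = 0; heap: [0-6 ALLOC][7-27 FREE]
Op 2: a = realloc(a, 10) -> a = 0; heap: [0-9 ALLOC][10-27 FREE]
Op 3: b = malloc(8) -> b = 10; heap: [0-9 ALLOC][10-17 ALLOC][18-27 FREE]
Op 4: b = realloc(b, 6) -> b = 10; heap: [0-9 ALLOC][10-15 ALLOC][16-27 FREE]
Op 5: c = malloc(6) -> c = 16; heap: [0-9 ALLOC][10-15 ALLOC][16-21 ALLOC][22-27 FREE]
Op 6: a = realloc(a, 7) -> a = 0; heap: [0-6 ALLOC][7-9 FREE][10-15 ALLOC][16-21 ALLOC][22-27 FREE]
Op 7: b = realloc(b, 11) -> NULL (b unchanged); heap: [0-6 ALLOC][7-9 FREE][10-15 ALLOC][16-21 ALLOC][22-27 FREE]
Op 8: free(b) -> (freed b); heap: [0-6 ALLOC][7-15 FREE][16-21 ALLOC][22-27 FREE]
malloc(4): first-fit scan over [0-6 ALLOC][7-15 FREE][16-21 ALLOC][22-27 FREE] -> 7

Answer: 7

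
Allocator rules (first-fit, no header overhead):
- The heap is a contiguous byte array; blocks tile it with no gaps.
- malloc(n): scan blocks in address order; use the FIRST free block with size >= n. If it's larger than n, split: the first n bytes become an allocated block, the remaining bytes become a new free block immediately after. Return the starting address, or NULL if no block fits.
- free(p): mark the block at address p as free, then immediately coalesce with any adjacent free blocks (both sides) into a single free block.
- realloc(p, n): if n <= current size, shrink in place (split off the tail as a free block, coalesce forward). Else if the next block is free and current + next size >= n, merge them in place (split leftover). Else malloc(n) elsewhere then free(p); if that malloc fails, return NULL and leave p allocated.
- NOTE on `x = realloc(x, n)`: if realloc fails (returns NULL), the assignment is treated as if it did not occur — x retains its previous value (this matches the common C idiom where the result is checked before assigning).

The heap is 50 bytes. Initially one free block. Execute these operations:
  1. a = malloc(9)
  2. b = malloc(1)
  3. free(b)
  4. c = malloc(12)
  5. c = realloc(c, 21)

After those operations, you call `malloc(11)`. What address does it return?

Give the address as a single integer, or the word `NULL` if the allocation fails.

Answer: 30

Derivation:
Op 1: a = malloc(9) -> a = 0; heap: [0-8 ALLOC][9-49 FREE]
Op 2: b = malloc(1) -> b = 9; heap: [0-8 ALLOC][9-9 ALLOC][10-49 FREE]
Op 3: free(b) -> (freed b); heap: [0-8 ALLOC][9-49 FREE]
Op 4: c = malloc(12) -> c = 9; heap: [0-8 ALLOC][9-20 ALLOC][21-49 FREE]
Op 5: c = realloc(c, 21) -> c = 9; heap: [0-8 ALLOC][9-29 ALLOC][30-49 FREE]
malloc(11): first-fit scan over [0-8 ALLOC][9-29 ALLOC][30-49 FREE] -> 30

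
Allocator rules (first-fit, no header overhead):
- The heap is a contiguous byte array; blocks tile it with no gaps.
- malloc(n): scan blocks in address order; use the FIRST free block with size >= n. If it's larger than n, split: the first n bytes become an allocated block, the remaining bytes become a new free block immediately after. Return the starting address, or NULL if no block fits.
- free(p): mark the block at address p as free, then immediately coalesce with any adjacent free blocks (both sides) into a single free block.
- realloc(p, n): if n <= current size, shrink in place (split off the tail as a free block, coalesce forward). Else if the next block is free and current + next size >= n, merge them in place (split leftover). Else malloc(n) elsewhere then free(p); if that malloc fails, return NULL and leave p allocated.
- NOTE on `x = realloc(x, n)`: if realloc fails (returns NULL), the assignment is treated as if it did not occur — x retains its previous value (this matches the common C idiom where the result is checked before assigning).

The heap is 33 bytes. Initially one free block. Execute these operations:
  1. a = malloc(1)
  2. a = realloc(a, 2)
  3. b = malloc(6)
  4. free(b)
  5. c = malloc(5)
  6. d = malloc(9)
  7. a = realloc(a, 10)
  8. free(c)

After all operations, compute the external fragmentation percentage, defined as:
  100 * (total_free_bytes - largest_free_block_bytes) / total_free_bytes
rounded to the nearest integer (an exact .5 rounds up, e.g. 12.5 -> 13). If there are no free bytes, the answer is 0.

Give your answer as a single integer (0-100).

Answer: 50

Derivation:
Op 1: a = malloc(1) -> a = 0; heap: [0-0 ALLOC][1-32 FREE]
Op 2: a = realloc(a, 2) -> a = 0; heap: [0-1 ALLOC][2-32 FREE]
Op 3: b = malloc(6) -> b = 2; heap: [0-1 ALLOC][2-7 ALLOC][8-32 FREE]
Op 4: free(b) -> (freed b); heap: [0-1 ALLOC][2-32 FREE]
Op 5: c = malloc(5) -> c = 2; heap: [0-1 ALLOC][2-6 ALLOC][7-32 FREE]
Op 6: d = malloc(9) -> d = 7; heap: [0-1 ALLOC][2-6 ALLOC][7-15 ALLOC][16-32 FREE]
Op 7: a = realloc(a, 10) -> a = 16; heap: [0-1 FREE][2-6 ALLOC][7-15 ALLOC][16-25 ALLOC][26-32 FREE]
Op 8: free(c) -> (freed c); heap: [0-6 FREE][7-15 ALLOC][16-25 ALLOC][26-32 FREE]
Free blocks: [7 7] total_free=14 largest=7 -> 100*(14-7)/14 = 700/14 = 50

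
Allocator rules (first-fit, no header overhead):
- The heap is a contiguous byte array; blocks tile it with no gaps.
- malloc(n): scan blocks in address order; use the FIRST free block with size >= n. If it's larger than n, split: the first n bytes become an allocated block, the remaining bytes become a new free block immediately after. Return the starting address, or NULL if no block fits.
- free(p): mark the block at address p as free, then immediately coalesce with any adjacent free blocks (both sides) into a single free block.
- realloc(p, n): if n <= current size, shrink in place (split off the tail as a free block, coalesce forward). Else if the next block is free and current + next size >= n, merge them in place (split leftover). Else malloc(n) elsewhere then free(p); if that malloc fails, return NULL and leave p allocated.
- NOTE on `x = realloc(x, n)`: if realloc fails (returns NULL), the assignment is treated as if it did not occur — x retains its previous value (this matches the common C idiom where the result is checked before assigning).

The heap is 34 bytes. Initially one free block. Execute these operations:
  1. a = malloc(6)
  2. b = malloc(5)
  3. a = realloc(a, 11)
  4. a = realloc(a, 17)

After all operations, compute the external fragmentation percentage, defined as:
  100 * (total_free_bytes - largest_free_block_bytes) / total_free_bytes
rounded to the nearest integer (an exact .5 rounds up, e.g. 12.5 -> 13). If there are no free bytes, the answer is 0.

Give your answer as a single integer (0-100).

Op 1: a = malloc(6) -> a = 0; heap: [0-5 ALLOC][6-33 FREE]
Op 2: b = malloc(5) -> b = 6; heap: [0-5 ALLOC][6-10 ALLOC][11-33 FREE]
Op 3: a = realloc(a, 11) -> a = 11; heap: [0-5 FREE][6-10 ALLOC][11-21 ALLOC][22-33 FREE]
Op 4: a = realloc(a, 17) -> a = 11; heap: [0-5 FREE][6-10 ALLOC][11-27 ALLOC][28-33 FREE]
Free blocks: [6 6] total_free=12 largest=6 -> 100*(12-6)/12 = 600/12 = 50

Answer: 50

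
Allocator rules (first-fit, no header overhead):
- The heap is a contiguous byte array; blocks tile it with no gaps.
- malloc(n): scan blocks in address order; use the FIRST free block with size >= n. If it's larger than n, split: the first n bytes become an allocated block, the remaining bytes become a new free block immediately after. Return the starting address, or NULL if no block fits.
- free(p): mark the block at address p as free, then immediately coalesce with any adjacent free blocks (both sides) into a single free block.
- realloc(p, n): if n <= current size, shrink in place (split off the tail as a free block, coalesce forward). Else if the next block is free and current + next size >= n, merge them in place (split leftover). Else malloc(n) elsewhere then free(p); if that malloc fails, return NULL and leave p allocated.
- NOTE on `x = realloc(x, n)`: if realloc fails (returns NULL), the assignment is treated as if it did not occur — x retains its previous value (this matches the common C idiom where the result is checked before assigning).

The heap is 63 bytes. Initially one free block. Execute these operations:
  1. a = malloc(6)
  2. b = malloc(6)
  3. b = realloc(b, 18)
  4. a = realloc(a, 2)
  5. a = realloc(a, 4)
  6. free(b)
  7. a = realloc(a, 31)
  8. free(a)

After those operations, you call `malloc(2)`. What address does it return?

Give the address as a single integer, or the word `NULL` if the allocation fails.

Op 1: a = malloc(6) -> a = 0; heap: [0-5 ALLOC][6-62 FREE]
Op 2: b = malloc(6) -> b = 6; heap: [0-5 ALLOC][6-11 ALLOC][12-62 FREE]
Op 3: b = realloc(b, 18) -> b = 6; heap: [0-5 ALLOC][6-23 ALLOC][24-62 FREE]
Op 4: a = realloc(a, 2) -> a = 0; heap: [0-1 ALLOC][2-5 FREE][6-23 ALLOC][24-62 FREE]
Op 5: a = realloc(a, 4) -> a = 0; heap: [0-3 ALLOC][4-5 FREE][6-23 ALLOC][24-62 FREE]
Op 6: free(b) -> (freed b); heap: [0-3 ALLOC][4-62 FREE]
Op 7: a = realloc(a, 31) -> a = 0; heap: [0-30 ALLOC][31-62 FREE]
Op 8: free(a) -> (freed a); heap: [0-62 FREE]
malloc(2): first-fit scan over [0-62 FREE] -> 0

Answer: 0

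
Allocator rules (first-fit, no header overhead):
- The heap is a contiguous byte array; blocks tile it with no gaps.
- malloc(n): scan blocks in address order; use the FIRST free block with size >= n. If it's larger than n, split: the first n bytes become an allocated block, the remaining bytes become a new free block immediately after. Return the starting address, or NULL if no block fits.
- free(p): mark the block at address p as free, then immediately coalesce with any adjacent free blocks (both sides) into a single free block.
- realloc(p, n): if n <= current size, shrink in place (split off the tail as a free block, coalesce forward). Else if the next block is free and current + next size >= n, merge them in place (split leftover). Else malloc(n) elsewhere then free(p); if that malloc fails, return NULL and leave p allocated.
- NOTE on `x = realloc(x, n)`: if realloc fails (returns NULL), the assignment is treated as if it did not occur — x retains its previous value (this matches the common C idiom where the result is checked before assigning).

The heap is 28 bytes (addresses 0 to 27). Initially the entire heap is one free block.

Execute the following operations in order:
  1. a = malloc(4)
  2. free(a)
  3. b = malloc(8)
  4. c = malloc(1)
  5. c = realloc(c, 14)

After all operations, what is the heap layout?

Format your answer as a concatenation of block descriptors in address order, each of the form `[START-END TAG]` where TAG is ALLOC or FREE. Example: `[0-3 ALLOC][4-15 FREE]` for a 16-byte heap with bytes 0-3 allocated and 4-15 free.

Answer: [0-7 ALLOC][8-21 ALLOC][22-27 FREE]

Derivation:
Op 1: a = malloc(4) -> a = 0; heap: [0-3 ALLOC][4-27 FREE]
Op 2: free(a) -> (freed a); heap: [0-27 FREE]
Op 3: b = malloc(8) -> b = 0; heap: [0-7 ALLOC][8-27 FREE]
Op 4: c = malloc(1) -> c = 8; heap: [0-7 ALLOC][8-8 ALLOC][9-27 FREE]
Op 5: c = realloc(c, 14) -> c = 8; heap: [0-7 ALLOC][8-21 ALLOC][22-27 FREE]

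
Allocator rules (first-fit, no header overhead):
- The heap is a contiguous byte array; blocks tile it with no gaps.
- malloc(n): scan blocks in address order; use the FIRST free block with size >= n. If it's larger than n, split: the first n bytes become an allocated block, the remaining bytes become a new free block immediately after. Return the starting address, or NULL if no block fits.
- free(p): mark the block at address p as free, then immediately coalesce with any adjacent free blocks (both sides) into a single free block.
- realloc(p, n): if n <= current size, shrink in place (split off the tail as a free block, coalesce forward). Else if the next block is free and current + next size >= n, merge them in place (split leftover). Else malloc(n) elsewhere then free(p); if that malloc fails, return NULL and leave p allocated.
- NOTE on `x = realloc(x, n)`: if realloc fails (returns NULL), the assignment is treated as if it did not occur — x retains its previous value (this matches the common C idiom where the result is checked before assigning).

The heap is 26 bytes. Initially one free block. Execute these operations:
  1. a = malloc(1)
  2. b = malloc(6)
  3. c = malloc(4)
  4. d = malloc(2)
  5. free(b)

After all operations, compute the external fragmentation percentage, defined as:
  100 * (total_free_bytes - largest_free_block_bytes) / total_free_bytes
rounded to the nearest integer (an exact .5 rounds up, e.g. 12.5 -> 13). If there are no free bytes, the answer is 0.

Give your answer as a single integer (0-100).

Op 1: a = malloc(1) -> a = 0; heap: [0-0 ALLOC][1-25 FREE]
Op 2: b = malloc(6) -> b = 1; heap: [0-0 ALLOC][1-6 ALLOC][7-25 FREE]
Op 3: c = malloc(4) -> c = 7; heap: [0-0 ALLOC][1-6 ALLOC][7-10 ALLOC][11-25 FREE]
Op 4: d = malloc(2) -> d = 11; heap: [0-0 ALLOC][1-6 ALLOC][7-10 ALLOC][11-12 ALLOC][13-25 FREE]
Op 5: free(b) -> (freed b); heap: [0-0 ALLOC][1-6 FREE][7-10 ALLOC][11-12 ALLOC][13-25 FREE]
Free blocks: [6 13] total_free=19 largest=13 -> 100*(19-13)/19 = 600/19 ≈ 31.579 -> rounds to 32

Answer: 32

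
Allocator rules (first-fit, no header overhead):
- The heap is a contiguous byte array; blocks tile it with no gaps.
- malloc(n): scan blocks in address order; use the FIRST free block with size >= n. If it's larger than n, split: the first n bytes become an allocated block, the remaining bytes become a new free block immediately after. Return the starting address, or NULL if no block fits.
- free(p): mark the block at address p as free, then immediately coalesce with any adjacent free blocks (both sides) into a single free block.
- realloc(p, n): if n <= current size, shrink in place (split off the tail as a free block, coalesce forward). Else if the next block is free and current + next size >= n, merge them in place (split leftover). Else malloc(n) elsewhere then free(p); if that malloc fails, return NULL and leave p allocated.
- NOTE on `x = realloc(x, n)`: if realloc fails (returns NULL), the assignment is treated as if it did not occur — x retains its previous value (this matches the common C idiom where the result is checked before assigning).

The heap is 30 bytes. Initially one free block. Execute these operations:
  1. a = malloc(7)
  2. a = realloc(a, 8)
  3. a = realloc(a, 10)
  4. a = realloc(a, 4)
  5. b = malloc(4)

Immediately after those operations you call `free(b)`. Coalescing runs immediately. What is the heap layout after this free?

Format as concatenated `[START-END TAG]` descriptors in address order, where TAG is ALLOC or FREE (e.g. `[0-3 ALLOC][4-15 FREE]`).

Answer: [0-3 ALLOC][4-29 FREE]

Derivation:
Op 1: a = malloc(7) -> a = 0; heap: [0-6 ALLOC][7-29 FREE]
Op 2: a = realloc(a, 8) -> a = 0; heap: [0-7 ALLOC][8-29 FREE]
Op 3: a = realloc(a, 10) -> a = 0; heap: [0-9 ALLOC][10-29 FREE]
Op 4: a = realloc(a, 4) -> a = 0; heap: [0-3 ALLOC][4-29 FREE]
Op 5: b = malloc(4) -> b = 4; heap: [0-3 ALLOC][4-7 ALLOC][8-29 FREE]
free(b): b = 4 -> block [4-7 ALLOC]; mark free, coalesce with adjacent free neighbors -> [0-3 ALLOC][4-29 FREE]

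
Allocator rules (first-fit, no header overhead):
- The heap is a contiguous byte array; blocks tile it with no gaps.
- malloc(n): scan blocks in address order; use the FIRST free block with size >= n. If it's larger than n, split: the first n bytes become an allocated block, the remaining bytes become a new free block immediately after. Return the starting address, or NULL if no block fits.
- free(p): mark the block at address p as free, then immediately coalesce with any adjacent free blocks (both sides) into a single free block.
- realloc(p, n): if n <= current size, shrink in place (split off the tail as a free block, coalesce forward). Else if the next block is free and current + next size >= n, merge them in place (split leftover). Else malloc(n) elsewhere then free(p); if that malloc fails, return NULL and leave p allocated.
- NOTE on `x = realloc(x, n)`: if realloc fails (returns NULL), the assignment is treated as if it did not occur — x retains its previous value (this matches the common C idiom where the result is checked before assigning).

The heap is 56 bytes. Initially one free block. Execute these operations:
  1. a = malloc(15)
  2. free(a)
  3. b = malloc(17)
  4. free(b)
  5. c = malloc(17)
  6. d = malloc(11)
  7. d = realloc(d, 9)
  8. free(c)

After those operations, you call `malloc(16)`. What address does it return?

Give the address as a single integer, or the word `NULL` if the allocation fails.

Op 1: a = malloc(15) -> a = 0; heap: [0-14 ALLOC][15-55 FREE]
Op 2: free(a) -> (freed a); heap: [0-55 FREE]
Op 3: b = malloc(17) -> b = 0; heap: [0-16 ALLOC][17-55 FREE]
Op 4: free(b) -> (freed b); heap: [0-55 FREE]
Op 5: c = malloc(17) -> c = 0; heap: [0-16 ALLOC][17-55 FREE]
Op 6: d = malloc(11) -> d = 17; heap: [0-16 ALLOC][17-27 ALLOC][28-55 FREE]
Op 7: d = realloc(d, 9) -> d = 17; heap: [0-16 ALLOC][17-25 ALLOC][26-55 FREE]
Op 8: free(c) -> (freed c); heap: [0-16 FREE][17-25 ALLOC][26-55 FREE]
malloc(16): first-fit scan over [0-16 FREE][17-25 ALLOC][26-55 FREE] -> 0

Answer: 0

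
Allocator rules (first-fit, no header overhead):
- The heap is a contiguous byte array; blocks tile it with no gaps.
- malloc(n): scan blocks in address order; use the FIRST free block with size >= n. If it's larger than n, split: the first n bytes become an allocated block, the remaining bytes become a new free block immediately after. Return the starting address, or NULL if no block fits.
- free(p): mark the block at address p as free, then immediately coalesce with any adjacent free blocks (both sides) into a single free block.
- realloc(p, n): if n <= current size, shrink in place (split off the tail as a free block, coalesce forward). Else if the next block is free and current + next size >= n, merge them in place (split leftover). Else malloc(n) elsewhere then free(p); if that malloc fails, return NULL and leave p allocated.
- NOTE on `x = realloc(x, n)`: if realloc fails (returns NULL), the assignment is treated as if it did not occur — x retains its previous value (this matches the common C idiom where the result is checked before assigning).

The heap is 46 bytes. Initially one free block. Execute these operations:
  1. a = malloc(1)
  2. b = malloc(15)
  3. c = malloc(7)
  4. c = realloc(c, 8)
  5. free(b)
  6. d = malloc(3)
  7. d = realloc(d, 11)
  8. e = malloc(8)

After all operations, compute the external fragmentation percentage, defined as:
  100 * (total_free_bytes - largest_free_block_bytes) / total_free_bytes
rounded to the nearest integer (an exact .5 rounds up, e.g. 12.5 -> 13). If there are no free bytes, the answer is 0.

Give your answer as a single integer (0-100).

Op 1: a = malloc(1) -> a = 0; heap: [0-0 ALLOC][1-45 FREE]
Op 2: b = malloc(15) -> b = 1; heap: [0-0 ALLOC][1-15 ALLOC][16-45 FREE]
Op 3: c = malloc(7) -> c = 16; heap: [0-0 ALLOC][1-15 ALLOC][16-22 ALLOC][23-45 FREE]
Op 4: c = realloc(c, 8) -> c = 16; heap: [0-0 ALLOC][1-15 ALLOC][16-23 ALLOC][24-45 FREE]
Op 5: free(b) -> (freed b); heap: [0-0 ALLOC][1-15 FREE][16-23 ALLOC][24-45 FREE]
Op 6: d = malloc(3) -> d = 1; heap: [0-0 ALLOC][1-3 ALLOC][4-15 FREE][16-23 ALLOC][24-45 FREE]
Op 7: d = realloc(d, 11) -> d = 1; heap: [0-0 ALLOC][1-11 ALLOC][12-15 FREE][16-23 ALLOC][24-45 FREE]
Op 8: e = malloc(8) -> e = 24; heap: [0-0 ALLOC][1-11 ALLOC][12-15 FREE][16-23 ALLOC][24-31 ALLOC][32-45 FREE]
Free blocks: [4 14] total_free=18 largest=14 -> 100*(18-14)/18 = 400/18 ≈ 22.222 -> rounds to 22

Answer: 22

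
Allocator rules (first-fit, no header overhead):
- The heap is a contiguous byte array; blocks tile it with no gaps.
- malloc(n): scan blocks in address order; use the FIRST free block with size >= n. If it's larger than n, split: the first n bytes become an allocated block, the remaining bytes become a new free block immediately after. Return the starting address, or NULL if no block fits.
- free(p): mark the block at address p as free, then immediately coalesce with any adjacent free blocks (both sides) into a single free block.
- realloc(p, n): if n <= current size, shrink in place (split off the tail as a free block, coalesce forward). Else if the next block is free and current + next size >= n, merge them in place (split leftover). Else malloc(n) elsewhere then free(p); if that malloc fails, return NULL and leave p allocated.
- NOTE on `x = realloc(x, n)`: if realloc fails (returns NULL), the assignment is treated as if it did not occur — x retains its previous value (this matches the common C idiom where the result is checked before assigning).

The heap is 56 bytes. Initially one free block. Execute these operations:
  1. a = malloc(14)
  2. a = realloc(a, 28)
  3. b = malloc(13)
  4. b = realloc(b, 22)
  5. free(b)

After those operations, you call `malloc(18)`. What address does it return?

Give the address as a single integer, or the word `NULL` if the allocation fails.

Op 1: a = malloc(14) -> a = 0; heap: [0-13 ALLOC][14-55 FREE]
Op 2: a = realloc(a, 28) -> a = 0; heap: [0-27 ALLOC][28-55 FREE]
Op 3: b = malloc(13) -> b = 28; heap: [0-27 ALLOC][28-40 ALLOC][41-55 FREE]
Op 4: b = realloc(b, 22) -> b = 28; heap: [0-27 ALLOC][28-49 ALLOC][50-55 FREE]
Op 5: free(b) -> (freed b); heap: [0-27 ALLOC][28-55 FREE]
malloc(18): first-fit scan over [0-27 ALLOC][28-55 FREE] -> 28

Answer: 28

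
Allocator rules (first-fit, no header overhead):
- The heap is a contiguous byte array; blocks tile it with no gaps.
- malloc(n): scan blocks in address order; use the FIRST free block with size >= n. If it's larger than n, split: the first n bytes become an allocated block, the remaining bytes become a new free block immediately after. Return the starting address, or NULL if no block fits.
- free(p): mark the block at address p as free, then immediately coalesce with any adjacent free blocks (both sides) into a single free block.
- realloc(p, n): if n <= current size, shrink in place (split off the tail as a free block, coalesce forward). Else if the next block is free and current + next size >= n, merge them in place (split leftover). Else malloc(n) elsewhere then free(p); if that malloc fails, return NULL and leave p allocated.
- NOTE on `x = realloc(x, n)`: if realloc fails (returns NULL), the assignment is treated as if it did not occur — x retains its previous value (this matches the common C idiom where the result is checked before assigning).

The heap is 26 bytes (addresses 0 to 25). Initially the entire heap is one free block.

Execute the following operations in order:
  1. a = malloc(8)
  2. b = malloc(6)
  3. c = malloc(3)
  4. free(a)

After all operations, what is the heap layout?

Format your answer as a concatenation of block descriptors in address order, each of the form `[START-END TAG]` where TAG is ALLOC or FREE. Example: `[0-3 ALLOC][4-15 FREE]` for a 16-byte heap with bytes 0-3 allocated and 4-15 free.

Op 1: a = malloc(8) -> a = 0; heap: [0-7 ALLOC][8-25 FREE]
Op 2: b = malloc(6) -> b = 8; heap: [0-7 ALLOC][8-13 ALLOC][14-25 FREE]
Op 3: c = malloc(3) -> c = 14; heap: [0-7 ALLOC][8-13 ALLOC][14-16 ALLOC][17-25 FREE]
Op 4: free(a) -> (freed a); heap: [0-7 FREE][8-13 ALLOC][14-16 ALLOC][17-25 FREE]

Answer: [0-7 FREE][8-13 ALLOC][14-16 ALLOC][17-25 FREE]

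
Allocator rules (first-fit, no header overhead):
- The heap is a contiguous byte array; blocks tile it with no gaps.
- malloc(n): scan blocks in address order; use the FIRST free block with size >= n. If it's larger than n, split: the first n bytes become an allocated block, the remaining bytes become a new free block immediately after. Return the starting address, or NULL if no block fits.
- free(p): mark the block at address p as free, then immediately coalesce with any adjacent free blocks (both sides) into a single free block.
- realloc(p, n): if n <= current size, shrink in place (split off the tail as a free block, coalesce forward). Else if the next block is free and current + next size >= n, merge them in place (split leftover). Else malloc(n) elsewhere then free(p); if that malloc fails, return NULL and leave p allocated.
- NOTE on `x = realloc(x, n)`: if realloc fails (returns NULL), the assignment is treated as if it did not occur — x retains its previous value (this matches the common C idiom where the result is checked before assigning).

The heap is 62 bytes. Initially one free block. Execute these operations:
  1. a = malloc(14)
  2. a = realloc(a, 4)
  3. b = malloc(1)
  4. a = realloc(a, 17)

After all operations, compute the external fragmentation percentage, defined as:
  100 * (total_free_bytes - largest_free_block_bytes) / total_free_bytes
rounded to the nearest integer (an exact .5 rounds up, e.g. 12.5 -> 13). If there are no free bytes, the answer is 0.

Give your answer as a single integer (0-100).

Answer: 9

Derivation:
Op 1: a = malloc(14) -> a = 0; heap: [0-13 ALLOC][14-61 FREE]
Op 2: a = realloc(a, 4) -> a = 0; heap: [0-3 ALLOC][4-61 FREE]
Op 3: b = malloc(1) -> b = 4; heap: [0-3 ALLOC][4-4 ALLOC][5-61 FREE]
Op 4: a = realloc(a, 17) -> a = 5; heap: [0-3 FREE][4-4 ALLOC][5-21 ALLOC][22-61 FREE]
Free blocks: [4 40] total_free=44 largest=40 -> 100*(44-40)/44 = 400/44 ≈ 9.091 -> rounds to 9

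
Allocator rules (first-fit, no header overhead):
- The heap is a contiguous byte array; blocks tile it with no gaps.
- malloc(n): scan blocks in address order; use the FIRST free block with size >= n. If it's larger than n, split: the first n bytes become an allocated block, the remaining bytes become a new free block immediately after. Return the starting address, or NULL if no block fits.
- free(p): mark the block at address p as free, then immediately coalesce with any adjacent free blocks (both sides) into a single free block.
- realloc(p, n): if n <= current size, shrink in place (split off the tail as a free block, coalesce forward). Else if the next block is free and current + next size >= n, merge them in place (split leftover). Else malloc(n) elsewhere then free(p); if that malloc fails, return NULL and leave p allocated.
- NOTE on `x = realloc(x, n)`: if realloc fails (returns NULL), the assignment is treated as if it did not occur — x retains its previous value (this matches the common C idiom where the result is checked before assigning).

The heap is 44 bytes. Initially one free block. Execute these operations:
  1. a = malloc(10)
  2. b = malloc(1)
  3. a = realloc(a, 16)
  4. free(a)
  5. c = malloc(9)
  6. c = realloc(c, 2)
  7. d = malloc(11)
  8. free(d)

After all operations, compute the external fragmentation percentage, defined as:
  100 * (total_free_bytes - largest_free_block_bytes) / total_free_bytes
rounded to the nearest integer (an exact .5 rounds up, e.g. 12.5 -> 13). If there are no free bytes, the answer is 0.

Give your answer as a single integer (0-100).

Op 1: a = malloc(10) -> a = 0; heap: [0-9 ALLOC][10-43 FREE]
Op 2: b = malloc(1) -> b = 10; heap: [0-9 ALLOC][10-10 ALLOC][11-43 FREE]
Op 3: a = realloc(a, 16) -> a = 11; heap: [0-9 FREE][10-10 ALLOC][11-26 ALLOC][27-43 FREE]
Op 4: free(a) -> (freed a); heap: [0-9 FREE][10-10 ALLOC][11-43 FREE]
Op 5: c = malloc(9) -> c = 0; heap: [0-8 ALLOC][9-9 FREE][10-10 ALLOC][11-43 FREE]
Op 6: c = realloc(c, 2) -> c = 0; heap: [0-1 ALLOC][2-9 FREE][10-10 ALLOC][11-43 FREE]
Op 7: d = malloc(11) -> d = 11; heap: [0-1 ALLOC][2-9 FREE][10-10 ALLOC][11-21 ALLOC][22-43 FREE]
Op 8: free(d) -> (freed d); heap: [0-1 ALLOC][2-9 FREE][10-10 ALLOC][11-43 FREE]
Free blocks: [8 33] total_free=41 largest=33 -> 100*(41-33)/41 = 800/41 ≈ 19.512 -> rounds to 20

Answer: 20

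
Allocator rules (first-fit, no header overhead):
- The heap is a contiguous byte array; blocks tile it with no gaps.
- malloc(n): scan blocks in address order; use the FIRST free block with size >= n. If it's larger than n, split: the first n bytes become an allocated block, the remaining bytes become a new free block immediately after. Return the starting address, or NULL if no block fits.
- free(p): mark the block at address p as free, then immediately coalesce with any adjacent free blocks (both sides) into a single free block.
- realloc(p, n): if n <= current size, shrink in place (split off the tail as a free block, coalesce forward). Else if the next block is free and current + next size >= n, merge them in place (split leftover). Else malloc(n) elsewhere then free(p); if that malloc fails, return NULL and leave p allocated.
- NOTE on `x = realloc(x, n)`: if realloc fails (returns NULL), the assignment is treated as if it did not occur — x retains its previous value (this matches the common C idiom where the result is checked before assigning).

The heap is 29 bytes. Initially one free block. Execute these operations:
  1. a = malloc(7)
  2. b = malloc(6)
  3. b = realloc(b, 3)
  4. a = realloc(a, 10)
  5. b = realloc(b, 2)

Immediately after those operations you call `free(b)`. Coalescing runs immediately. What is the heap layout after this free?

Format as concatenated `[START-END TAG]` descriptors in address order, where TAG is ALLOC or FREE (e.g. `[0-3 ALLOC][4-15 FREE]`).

Op 1: a = malloc(7) -> a = 0; heap: [0-6 ALLOC][7-28 FREE]
Op 2: b = malloc(6) -> b = 7; heap: [0-6 ALLOC][7-12 ALLOC][13-28 FREE]
Op 3: b = realloc(b, 3) -> b = 7; heap: [0-6 ALLOC][7-9 ALLOC][10-28 FREE]
Op 4: a = realloc(a, 10) -> a = 10; heap: [0-6 FREE][7-9 ALLOC][10-19 ALLOC][20-28 FREE]
Op 5: b = realloc(b, 2) -> b = 7; heap: [0-6 FREE][7-8 ALLOC][9-9 FREE][10-19 ALLOC][20-28 FREE]
free(b): b = 7 -> block [7-8 ALLOC]; mark free, coalesce with adjacent free neighbors -> [0-9 FREE][10-19 ALLOC][20-28 FREE]

Answer: [0-9 FREE][10-19 ALLOC][20-28 FREE]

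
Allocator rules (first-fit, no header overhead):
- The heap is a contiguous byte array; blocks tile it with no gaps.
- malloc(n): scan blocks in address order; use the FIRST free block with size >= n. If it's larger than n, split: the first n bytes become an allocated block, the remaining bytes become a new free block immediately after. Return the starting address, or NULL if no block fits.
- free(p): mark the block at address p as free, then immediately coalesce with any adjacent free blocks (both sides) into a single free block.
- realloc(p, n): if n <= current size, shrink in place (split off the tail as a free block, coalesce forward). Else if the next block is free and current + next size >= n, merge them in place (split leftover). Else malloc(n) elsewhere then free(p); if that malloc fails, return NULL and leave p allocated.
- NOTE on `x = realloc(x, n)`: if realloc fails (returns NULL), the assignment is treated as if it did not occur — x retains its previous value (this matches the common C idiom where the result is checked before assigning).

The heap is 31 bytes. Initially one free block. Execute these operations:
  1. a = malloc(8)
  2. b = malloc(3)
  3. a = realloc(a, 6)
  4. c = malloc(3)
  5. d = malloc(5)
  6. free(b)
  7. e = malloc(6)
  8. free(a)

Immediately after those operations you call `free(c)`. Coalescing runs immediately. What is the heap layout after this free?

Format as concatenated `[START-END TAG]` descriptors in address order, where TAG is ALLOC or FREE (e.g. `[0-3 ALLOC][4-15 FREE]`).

Op 1: a = malloc(8) -> a = 0; heap: [0-7 ALLOC][8-30 FREE]
Op 2: b = malloc(3) -> b = 8; heap: [0-7 ALLOC][8-10 ALLOC][11-30 FREE]
Op 3: a = realloc(a, 6) -> a = 0; heap: [0-5 ALLOC][6-7 FREE][8-10 ALLOC][11-30 FREE]
Op 4: c = malloc(3) -> c = 11; heap: [0-5 ALLOC][6-7 FREE][8-10 ALLOC][11-13 ALLOC][14-30 FREE]
Op 5: d = malloc(5) -> d = 14; heap: [0-5 ALLOC][6-7 FREE][8-10 ALLOC][11-13 ALLOC][14-18 ALLOC][19-30 FREE]
Op 6: free(b) -> (freed b); heap: [0-5 ALLOC][6-10 FREE][11-13 ALLOC][14-18 ALLOC][19-30 FREE]
Op 7: e = malloc(6) -> e = 19; heap: [0-5 ALLOC][6-10 FREE][11-13 ALLOC][14-18 ALLOC][19-24 ALLOC][25-30 FREE]
Op 8: free(a) -> (freed a); heap: [0-10 FREE][11-13 ALLOC][14-18 ALLOC][19-24 ALLOC][25-30 FREE]
free(c): c = 11 -> block [11-13 ALLOC]; mark free, coalesce with adjacent free neighbors -> [0-13 FREE][14-18 ALLOC][19-24 ALLOC][25-30 FREE]

Answer: [0-13 FREE][14-18 ALLOC][19-24 ALLOC][25-30 FREE]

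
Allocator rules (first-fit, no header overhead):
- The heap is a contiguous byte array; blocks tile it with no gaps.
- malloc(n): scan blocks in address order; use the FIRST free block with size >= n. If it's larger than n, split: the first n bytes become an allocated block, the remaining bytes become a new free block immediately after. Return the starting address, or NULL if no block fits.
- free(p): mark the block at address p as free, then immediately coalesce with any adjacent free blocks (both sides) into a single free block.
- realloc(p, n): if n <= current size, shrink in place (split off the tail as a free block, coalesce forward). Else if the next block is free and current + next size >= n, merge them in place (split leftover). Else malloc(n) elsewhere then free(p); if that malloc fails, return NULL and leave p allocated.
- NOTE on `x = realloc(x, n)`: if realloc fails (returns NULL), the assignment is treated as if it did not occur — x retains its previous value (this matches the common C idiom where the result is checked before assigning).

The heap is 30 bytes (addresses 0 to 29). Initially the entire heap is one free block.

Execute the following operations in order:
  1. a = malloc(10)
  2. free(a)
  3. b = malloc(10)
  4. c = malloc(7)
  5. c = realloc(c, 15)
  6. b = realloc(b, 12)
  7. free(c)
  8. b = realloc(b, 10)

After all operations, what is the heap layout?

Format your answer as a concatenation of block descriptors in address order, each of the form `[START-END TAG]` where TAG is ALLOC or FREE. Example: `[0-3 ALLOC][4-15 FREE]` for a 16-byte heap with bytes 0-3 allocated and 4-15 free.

Op 1: a = malloc(10) -> a = 0; heap: [0-9 ALLOC][10-29 FREE]
Op 2: free(a) -> (freed a); heap: [0-29 FREE]
Op 3: b = malloc(10) -> b = 0; heap: [0-9 ALLOC][10-29 FREE]
Op 4: c = malloc(7) -> c = 10; heap: [0-9 ALLOC][10-16 ALLOC][17-29 FREE]
Op 5: c = realloc(c, 15) -> c = 10; heap: [0-9 ALLOC][10-24 ALLOC][25-29 FREE]
Op 6: b = realloc(b, 12) -> NULL (b unchanged); heap: [0-9 ALLOC][10-24 ALLOC][25-29 FREE]
Op 7: free(c) -> (freed c); heap: [0-9 ALLOC][10-29 FREE]
Op 8: b = realloc(b, 10) -> b = 0; heap: [0-9 ALLOC][10-29 FREE]

Answer: [0-9 ALLOC][10-29 FREE]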